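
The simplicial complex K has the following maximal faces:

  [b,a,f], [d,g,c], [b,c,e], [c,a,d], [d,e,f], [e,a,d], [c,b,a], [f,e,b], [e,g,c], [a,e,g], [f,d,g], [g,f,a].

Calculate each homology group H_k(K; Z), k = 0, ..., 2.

Fix the vertex order a < b < c < d < e < f < g and write every simplex with vertices in increasing order. Then dim K = 2 and the simplices of K are:

  0-simplices (7): a, b, c, d, e, f, g
  1-simplices (18): ab, ac, ad, ae, af, ag, bc, be, bf, cd, ce, cg, de, df, dg, ef, eg, fg
  2-simplices (12): abc, abf, acd, ade, aeg, afg, bce, bef, cdg, ceg, def, dfg

giving chain groups C_0 ≅ Z^7, C_1 ≅ Z^18, C_2 ≅ Z^12.

Boundary ∂_1: C_1 → C_0 maps an edge to its endpoints' difference, ∂[p,q] = q − p. For instance
  ∂eg = g − e.
The resulting 7×18 matrix has rank 6, and its Smith normal form has invariant factors (1,1,1,1,1,1).

The boundary map ∂_2: C_2 → C_1 sends each 2-simplex [p,q,r] to [q,r] − [p,r] + [p,q]. For instance
  ∂abc = bc − ac + ab,
  ∂ceg = eg − cg + ce.
The resulting 18×12 matrix has rank 12, and its Smith normal form has invariant factors (1,1,1,1,1,1,1,1,1,1,1,2).

Now H_k = ker ∂_k / im ∂_{k+1}, so:

  H_0: rank C_0 − rank ∂_1 = 7 − 6 = 1, and the invariant factors of ∂_1 are all 1, so H_0 = Z.
  H_1: rank ker ∂_1 − rank ∂_2 = (18 − 6) − 12 = 0, and ∂_2 has invariant factor 2 > 1, so H_1 = Z/2.
  H_2: rank ker ∂_2 − rank ∂_3 = (12 − 12) − 0 = 0, and there is no ∂_3, so H_2 = 0.

As a check, the Euler characteristic is 7 − 18 + 12 = 1, which agrees with 1 − 0 + 0 = 1.

H_0 ≅ Z,  H_1 ≅ Z/2,  H_2 = 0.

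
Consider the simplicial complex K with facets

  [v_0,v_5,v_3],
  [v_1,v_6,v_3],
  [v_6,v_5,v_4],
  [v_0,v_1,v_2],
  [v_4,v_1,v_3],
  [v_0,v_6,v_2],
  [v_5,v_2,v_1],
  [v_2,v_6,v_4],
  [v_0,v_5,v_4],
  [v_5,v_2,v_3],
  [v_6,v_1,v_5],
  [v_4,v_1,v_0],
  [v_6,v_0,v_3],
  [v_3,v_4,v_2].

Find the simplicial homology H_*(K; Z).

We work with the vertex ordering v_0 < v_1 < v_2 < v_3 < v_4 < v_5 < v_6. The simplices of K, each written with vertices in increasing order, are:

  0-simplices (7): [v_0], [v_1], [v_2], [v_3], [v_4], [v_5], [v_6]
  1-simplices (21): (21 of them)
  2-simplices (14): (14 of them)

giving chain groups C_0 ≅ Z^7, C_1 ≅ Z^21, C_2 ≅ Z^14.

The boundary map ∂_1: C_1 → C_0 is given by ∂[p,q] = [q] − [p]. For instance
  ∂[v_4,v_5] = [v_5] − [v_4].
The resulting 7×21 matrix has rank 6, and its Smith normal form has invariant factors (1,1,1,1,1,1).

Boundary ∂_2: C_2 → C_1 sends each 2-simplex [p,q,r] to [q,r] − [p,r] + [p,q]. For instance
  ∂[v_1,v_2,v_5] = [v_2,v_5] − [v_1,v_5] + [v_1,v_2],
  ∂[v_0,v_3,v_6] = [v_3,v_6] − [v_0,v_6] + [v_0,v_3].
This gives a 21×14 integer matrix of rank 13; reducing to Smith normal form yields diagonal entries (1,1,1,1,1,1,1,1,1,1,1,1,1).

Now H_k = ker ∂_k / im ∂_{k+1}, so:

  H_0: rank C_0 − rank ∂_1 = 7 − 6 = 1, and the invariant factors of ∂_1 are all 1, so H_0 ≅ Z.
  H_1: rank ker ∂_1 − rank ∂_2 = (21 − 6) − 13 = 2, and the invariant factors of ∂_2 are all 1, so H_1 ≅ Z^2.
  H_2: rank ker ∂_2 − rank ∂_3 = (14 − 13) − 0 = 1, and there is no ∂_3, so H_2 ≅ Z.

H_0 ≅ Z,  H_1 ≅ Z^2,  H_2 ≅ Z.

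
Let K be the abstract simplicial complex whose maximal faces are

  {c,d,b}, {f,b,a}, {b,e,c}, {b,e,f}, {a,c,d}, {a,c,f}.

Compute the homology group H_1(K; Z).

We work with the vertex ordering a < b < c < d < e < f. The simplices of K, each written with vertices in increasing order, are:

  0-simplices (6): a, b, c, d, e, f
  1-simplices (12): ab, ac, ad, af, bc, bd, be, bf, cd, ce, cf, ef
  2-simplices (6): abf, acd, acf, bcd, bce, bef

so the chain groups are C_0 ≅ Z^6, C_1 ≅ Z^12, C_2 ≅ Z^6.

∂_1: C_1 → C_0 is given by ∂[p,q] = [q] − [p]. For instance
  ∂cf = f − c.
The 6×12 boundary matrix has rank 5 and Smith normal form diag(1,1,1,1,1).

Boundary ∂_2: C_2 → C_1 sends each 2-simplex [p,q,r] to [q,r] − [p,r] + [p,q]. For instance
  ∂bef = ef − bf + be,
  ∂bcd = cd − bd + bc.
As a 12×6 matrix over Z this has rank 6, with invariant factors (1,1,1,1,1,1).

From H_k ≅ ker(∂_k) / im(∂_{k+1}) we obtain:

  H_1: rank ker ∂_1 − rank ∂_2 = (12 − 5) − 6 = 1, and the invariant factors of ∂_2 are all 1, so H_1 = Z.

H_1 ≅ Z.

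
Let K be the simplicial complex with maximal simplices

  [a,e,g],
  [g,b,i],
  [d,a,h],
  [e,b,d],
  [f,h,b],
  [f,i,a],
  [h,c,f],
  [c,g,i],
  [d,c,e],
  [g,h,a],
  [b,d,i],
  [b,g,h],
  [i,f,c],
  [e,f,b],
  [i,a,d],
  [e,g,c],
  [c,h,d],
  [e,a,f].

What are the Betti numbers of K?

b_0 = 1, b_1 = 2, b_2 = 1.

Order the vertices as a < b < c < d < e < f < g < h < i. Listing each simplex with vertices in this order, K has dimension 2 with simplices:

  0-simplices (9): a, b, c, d, e, f, g, h, i
  1-simplices (27): ad, ae, af, ag, ah, ai, bd, be, bf, bg, bh, bi, cd, ce, cf, cg, ch, ci, de, dh, di, ef, eg, fh, fi, gh, gi
  2-simplices (18): adh, adi, aef, aeg, afi, agh, bde, bdi, bef, bfh, bgh, bgi, cde, cdh, ceg, cfh, cfi, cgi

so the chain groups are C_0 ≅ Z^9, C_1 ≅ Z^27, C_2 ≅ Z^18.

∂_1: C_1 → C_0 maps an edge to its endpoints' difference, ∂[p,q] = q − p.
The resulting 9×27 matrix has rank 8, and its Smith normal form has invariant factors (1,1,1,1,1,1,1,1).

Boundary ∂_2: C_2 → C_1 maps a triangle to the signed sum of its edges. For instance
  ∂cdh = dh − ch + cd,
  ∂cgi = gi − ci + cg.
This gives a 27×18 integer matrix of rank 17; reducing to Smith normal form yields diagonal entries (1,1,1,1,1,1,1,1,1,1,1,1,1,1,1,1,1).

From H_k ≅ ker(∂_k) / im(∂_{k+1}) we obtain:

  H_0: rank C_0 − rank ∂_1 = 9 − 8 = 1, and the invariant factors of ∂_1 are all 1, so H_0 = Z.
  H_1: rank ker ∂_1 − rank ∂_2 = (27 − 8) − 17 = 2, and the invariant factors of ∂_2 are all 1, so H_1 = Z^2.
  H_2: rank ker ∂_2 − rank ∂_3 = (18 − 17) − 0 = 1, and there is no ∂_3, so H_2 = Z.

Hence the Betti numbers are b_0 = 1, b_1 = 2, b_2 = 1.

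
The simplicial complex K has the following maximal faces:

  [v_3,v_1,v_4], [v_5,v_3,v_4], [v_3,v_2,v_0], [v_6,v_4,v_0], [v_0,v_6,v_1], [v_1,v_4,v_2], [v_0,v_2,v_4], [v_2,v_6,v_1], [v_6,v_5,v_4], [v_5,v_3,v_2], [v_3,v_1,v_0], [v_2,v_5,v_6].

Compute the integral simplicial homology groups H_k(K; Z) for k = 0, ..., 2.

Fix the vertex order v_0 < v_1 < v_2 < v_3 < v_4 < v_5 < v_6 and write every simplex with vertices in increasing order. Then dim K = 2 and the simplices of K are:

  0-simplices (7): [v_0], [v_1], [v_2], [v_3], [v_4], [v_5], [v_6]
  1-simplices (18): (18 of them)
  2-simplices (12): (12 of them)

so the chain groups are C_0 ≅ Z^7, C_1 ≅ Z^18, C_2 ≅ Z^12.

The boundary map ∂_1: C_1 → C_0 is given by ∂[p,q] = [q] − [p]. For instance
  ∂[v_0,v_6] = [v_6] − [v_0].
The resulting 7×18 matrix has rank 6, and its Smith normal form has invariant factors (1,1,1,1,1,1).

Boundary ∂_2: C_2 → C_1 sends each 2-simplex [p,q,r] to [q,r] − [p,r] + [p,q]. For instance
  ∂[v_2,v_3,v_5] = [v_3,v_5] − [v_2,v_5] + [v_2,v_3],
  ∂[v_4,v_5,v_6] = [v_5,v_6] − [v_4,v_6] + [v_4,v_5].
The 18×12 boundary matrix has rank 12 and Smith normal form diag(1,1,1,1,1,1,1,1,1,1,1,2).

From H_k ≅ ker(∂_k) / im(∂_{k+1}) we obtain:

  H_0: rank C_0 − rank ∂_1 = 7 − 6 = 1, and the invariant factors of ∂_1 are all 1, so H_0 = Z.
  H_1: rank ker ∂_1 − rank ∂_2 = (18 − 6) − 12 = 0, and ∂_2 has invariant factor 2 > 1, so H_1 = Z/2.
  H_2: rank ker ∂_2 − rank ∂_3 = (12 − 12) − 0 = 0, and there is no ∂_3, so H_2 = 0.

H_0 ≅ Z,  H_1 ≅ Z/2,  H_2 = 0.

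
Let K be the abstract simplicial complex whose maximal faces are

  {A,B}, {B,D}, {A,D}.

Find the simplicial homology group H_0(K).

Fix the vertex order A < B < D and write every simplex with vertices in increasing order. Then dim K = 1 and the simplices of K are:

  0-simplices (3): A, B, D
  1-simplices (3): AB, AD, BD

Hence C_0 ≅ Z^3, C_1 ≅ Z^3.

Boundary ∂_1: C_1 → C_0 is given by ∂[p,q] = [q] − [p]. For instance
  ∂AB = B − A.
The resulting 3×3 matrix has rank 2, and its Smith normal form has invariant factors (1,1).

Reading off H_k = ker ∂_k / im ∂_{k+1}:

  H_0: rank C_0 − rank ∂_1 = 3 − 2 = 1, and the invariant factors of ∂_1 are all 1, so H_0 = Z.

H_0 ≅ Z.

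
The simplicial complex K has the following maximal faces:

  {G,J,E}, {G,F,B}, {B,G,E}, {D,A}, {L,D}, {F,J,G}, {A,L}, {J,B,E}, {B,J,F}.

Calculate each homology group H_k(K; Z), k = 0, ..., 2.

H_0 ≅ Z^2,  H_1 ≅ Z,  H_2 ≅ Z.

We work with the vertex ordering A < B < D < E < F < G < J < L. The simplices of K, each written with vertices in increasing order, are:

  0-simplices (8): A, B, D, E, F, G, J, L
  1-simplices (12): AD, AL, BE, BF, BG, BJ, DL, EG, EJ, FG, FJ, GJ
  2-simplices (6): BEG, BEJ, BFG, BFJ, EGJ, FGJ

so the chain groups are C_0 ≅ Z^8, C_1 ≅ Z^12, C_2 ≅ Z^6.

Boundary ∂_1: C_1 → C_0 is given by ∂[p,q] = [q] − [p]. For instance
  ∂AL = L − A.
The resulting 8×12 matrix has rank 6, and its Smith normal form has invariant factors (1,1,1,1,1,1).

The boundary map ∂_2: C_2 → C_1 maps a triangle to the signed sum of its edges. For instance
  ∂FGJ = GJ − FJ + FG,
  ∂BFJ = FJ − BJ + BF.
As a 12×6 matrix over Z this has rank 5, with invariant factors (1,1,1,1,1).

Computing H_k = (kernel of ∂_k) / (image of ∂_{k+1}):

  H_0: rank C_0 − rank ∂_1 = 8 − 6 = 2, and the invariant factors of ∂_1 are all 1, so H_0 ≅ Z^2.
  H_1: rank ker ∂_1 − rank ∂_2 = (12 − 6) − 5 = 1, and the invariant factors of ∂_2 are all 1, so H_1 ≅ Z.
  H_2: rank ker ∂_2 − rank ∂_3 = (6 − 5) − 0 = 1, and there is no ∂_3, so H_2 ≅ Z.

As a check, the Euler characteristic is 8 − 12 + 6 = 2, which agrees with 2 − 1 + 1 = 2.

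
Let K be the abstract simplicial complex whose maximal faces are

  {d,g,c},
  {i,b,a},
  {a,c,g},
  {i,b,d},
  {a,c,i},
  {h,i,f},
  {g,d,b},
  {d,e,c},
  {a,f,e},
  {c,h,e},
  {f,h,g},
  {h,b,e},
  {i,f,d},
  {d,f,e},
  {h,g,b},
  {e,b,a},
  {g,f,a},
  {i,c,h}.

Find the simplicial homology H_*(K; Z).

Take the total order a < b < c < d < e < f < g < h < i on the vertex set. Then K (dimension 2) consists of the simplices:

  0-simplices (9): a, b, c, d, e, f, g, h, i
  1-simplices (27): ab, ac, ae, af, ag, ai, bd, be, bg, bh, bi, cd, ce, cg, ch, ci, de, df, dg, di, ef, eh, fg, fh, fi, gh, hi
  2-simplices (18): abe, abi, acg, aci, aef, afg, bdg, bdi, beh, bgh, cde, cdg, ceh, chi, def, dfi, fgh, fhi

Hence C_0 ≅ Z^9, C_1 ≅ Z^27, C_2 ≅ Z^18.

∂_1: C_1 → C_0 sends each edge [p,q] (with p < q) to q − p.
This gives a 9×27 integer matrix of rank 8; reducing to Smith normal form yields diagonal entries (1,1,1,1,1,1,1,1).

∂_2: C_2 → C_1 acts by ∂[p,q,r] = [q,r] − [p,r] + [p,q]. For instance
  ∂chi = hi − ci + ch,
  ∂cde = de − ce + cd.
As a 27×18 matrix over Z this has rank 17, with invariant factors (1,1,1,1,1,1,1,1,1,1,1,1,1,1,1,1,1).

Reading off H_k = ker ∂_k / im ∂_{k+1}:

  H_0: rank C_0 − rank ∂_1 = 9 − 8 = 1, and the invariant factors of ∂_1 are all 1, so H_0 ≅ Z.
  H_1: rank ker ∂_1 − rank ∂_2 = (27 − 8) − 17 = 2, and the invariant factors of ∂_2 are all 1, so H_1 ≅ Z^2.
  H_2: rank ker ∂_2 − rank ∂_3 = (18 − 17) − 0 = 1, and there is no ∂_3, so H_2 ≅ Z.

As a check, the Euler characteristic is 9 − 27 + 18 = 0, which agrees with 1 − 2 + 1 = 0.

H_0 = Z,  H_1 = Z^2,  H_2 = Z.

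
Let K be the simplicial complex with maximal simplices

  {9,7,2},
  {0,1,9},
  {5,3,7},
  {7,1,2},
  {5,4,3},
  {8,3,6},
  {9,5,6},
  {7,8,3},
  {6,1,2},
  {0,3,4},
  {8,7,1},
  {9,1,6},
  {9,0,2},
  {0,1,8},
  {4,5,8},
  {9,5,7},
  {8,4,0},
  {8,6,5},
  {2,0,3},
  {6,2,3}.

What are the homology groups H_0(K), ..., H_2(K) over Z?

Order the vertices as 0 < 1 < 2 < 3 < 4 < 5 < 6 < 7 < 8 < 9. Listing each simplex with vertices in this order, K has dimension 2 with simplices:

  0-simplices (10): [0], [1], [2], [3], [4], [5], [6], [7], [8], [9]
  1-simplices (30): (30 of them)
  2-simplices (20): (20 of them)

so the chain groups are C_0 ≅ Z^10, C_1 ≅ Z^30, C_2 ≅ Z^20.

The boundary map ∂_1: C_1 → C_0 is given by ∂[p,q] = [q] − [p]. For instance
  ∂[6,9] = [9] − [6].
This gives a 10×30 integer matrix of rank 9; reducing to Smith normal form yields diagonal entries (1,1,1,1,1,1,1,1,1).

∂_2: C_2 → C_1 sends each 2-simplex [p,q,r] to [q,r] − [p,r] + [p,q]. For instance
  ∂[1,6,9] = [6,9] − [1,9] + [1,6],
  ∂[3,7,8] = [7,8] − [3,8] + [3,7].
This gives a 30×20 integer matrix of rank 20; reducing to Smith normal form yields diagonal entries (1,1,1,1,1,1,1,1,1,1,1,1,1,1,1,1,1,1,1,2).

Now H_k = ker ∂_k / im ∂_{k+1}, so:

  H_0: rank C_0 − rank ∂_1 = 10 − 9 = 1, and the invariant factors of ∂_1 are all 1, so H_0 = Z.
  H_1: rank ker ∂_1 − rank ∂_2 = (30 − 9) − 20 = 1, and ∂_2 has invariant factor 2 > 1, so H_1 = Z ⊕ Z/2Z.
  H_2: rank ker ∂_2 − rank ∂_3 = (20 − 20) − 0 = 0, and there is no ∂_3, so H_2 = 0.

H_0 = Z,  H_1 = Z ⊕ Z/2Z,  H_2 = 0.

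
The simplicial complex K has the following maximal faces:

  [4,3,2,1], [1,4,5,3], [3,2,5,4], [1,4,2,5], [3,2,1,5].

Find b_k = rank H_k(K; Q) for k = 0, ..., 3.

b_0 = 1, b_1 = 0, b_2 = 0, b_3 = 1.

Take the total order 1 < 2 < 3 < 4 < 5 on the vertex set. Then K (dimension 3) consists of the simplices:

  0-simplices (5): [1], [2], [3], [4], [5]
  1-simplices (10): [1,2], [1,3], [1,4], [1,5], [2,3], [2,4], [2,5], [3,4], [3,5], [4,5]
  2-simplices (10): [1,2,3], [1,2,4], [1,2,5], [1,3,4], [1,3,5], [1,4,5], [2,3,4], [2,3,5], [2,4,5], [3,4,5]
  3-simplices (5): [1,2,3,4], [1,2,3,5], [1,2,4,5], [1,3,4,5], [2,3,4,5]

Hence C_0 ≅ Z^5, C_1 ≅ Z^10, C_2 ≅ Z^10, C_3 ≅ Z^5.

The boundary map ∂_1: C_1 → C_0 sends each edge [p,q] (with p < q) to q − p. For instance
  ∂[1,3] = [3] − [1].
The 5×10 boundary matrix has rank 4 and Smith normal form diag(1,1,1,1).

∂_2: C_2 → C_1 acts by ∂[p,q,r] = [q,r] − [p,r] + [p,q]. For instance
  ∂[1,2,4] = [2,4] − [1,4] + [1,2],
  ∂[2,4,5] = [4,5] − [2,5] + [2,4].
The resulting 10×10 matrix has rank 6, and its Smith normal form has invariant factors (1,1,1,1,1,1).

The boundary map ∂_3: C_3 → C_2 sends each 3-simplex σ to the alternating sum Σ_i (−1)^i (σ with its i-th vertex removed). For instance
  ∂[2,3,4,5] = [3,4,5] − [2,4,5] + [2,3,5] − [2,3,4],
  ∂[1,3,4,5] = [3,4,5] − [1,4,5] + [1,3,5] − [1,3,4].
The 10×5 boundary matrix has rank 4 and Smith normal form diag(1,1,1,1).

Now H_k = ker ∂_k / im ∂_{k+1}, so:

  H_0: rank C_0 − rank ∂_1 = 5 − 4 = 1, and the invariant factors of ∂_1 are all 1, so H_0 = Z.
  H_1: rank ker ∂_1 − rank ∂_2 = (10 − 4) − 6 = 0, and the invariant factors of ∂_2 are all 1, so H_1 = 0.
  H_2: rank ker ∂_2 − rank ∂_3 = (10 − 6) − 4 = 0, and the invariant factors of ∂_3 are all 1, so H_2 = 0.
  H_3: rank ker ∂_3 − rank ∂_4 = (5 − 4) − 0 = 1, and there is no ∂_4, so H_3 = Z.

Hence the Betti numbers are b_0 = 1, b_1 = 0, b_2 = 0, b_3 = 1.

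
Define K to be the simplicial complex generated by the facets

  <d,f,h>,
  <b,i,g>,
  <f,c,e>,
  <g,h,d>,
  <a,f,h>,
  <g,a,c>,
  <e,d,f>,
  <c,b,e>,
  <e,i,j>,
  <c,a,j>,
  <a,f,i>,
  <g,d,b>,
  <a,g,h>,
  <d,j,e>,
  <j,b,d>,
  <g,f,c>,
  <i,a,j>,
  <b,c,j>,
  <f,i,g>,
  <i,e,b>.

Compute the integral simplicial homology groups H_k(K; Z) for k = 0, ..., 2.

H_0 = Z,  H_1 = Z ⊕ Z/2Z,  H_2 = 0.

Take the total order a < b < c < d < e < f < g < h < i < j on the vertex set. Then K (dimension 2) consists of the simplices:

  0-simplices (10): a, b, c, d, e, f, g, h, i, j
  1-simplices (30): ac, af, ag, ah, ai, aj, bc, bd, be, bg, bi, bj, ce, cf, cg, cj, de, df, dg, dh, dj, ef, ei, ej, fg, fh, fi, gh, gi, ij
  2-simplices (20): acg, acj, afh, afi, agh, aij, bce, bcj, bdg, bdj, bei, bgi, cef, cfg, def, dej, dfh, dgh, eij, fgi

Hence C_0 ≅ Z^10, C_1 ≅ Z^30, C_2 ≅ Z^20.

The boundary map ∂_1: C_1 → C_0 maps an edge to its endpoints' difference, ∂[p,q] = q − p. For instance
  ∂dj = j − d.
As a 10×30 matrix over Z this has rank 9, with invariant factors (1,1,1,1,1,1,1,1,1).

The boundary map ∂_2: C_2 → C_1 maps a triangle to the signed sum of its edges. For instance
  ∂cfg = fg − cg + cf,
  ∂cef = ef − cf + ce.
This gives a 30×20 integer matrix of rank 20; reducing to Smith normal form yields diagonal entries (1,1,1,1,1,1,1,1,1,1,1,1,1,1,1,1,1,1,1,2).

From H_k ≅ ker(∂_k) / im(∂_{k+1}) we obtain:

  H_0: rank C_0 − rank ∂_1 = 10 − 9 = 1, and the invariant factors of ∂_1 are all 1, so H_0 = Z.
  H_1: rank ker ∂_1 − rank ∂_2 = (30 − 9) − 20 = 1, and ∂_2 has invariant factor 2 > 1, so H_1 = Z ⊕ Z/2Z.
  H_2: rank ker ∂_2 − rank ∂_3 = (20 − 20) − 0 = 0, and there is no ∂_3, so H_2 = 0.

As a check, the Euler characteristic is 10 − 30 + 20 = 0, which agrees with 1 − 1 + 0 = 0.
(K is a triangulation of the Klein bottle.)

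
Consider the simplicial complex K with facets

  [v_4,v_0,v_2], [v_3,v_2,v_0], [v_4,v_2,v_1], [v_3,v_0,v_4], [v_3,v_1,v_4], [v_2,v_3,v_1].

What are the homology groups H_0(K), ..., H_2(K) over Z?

Take the total order v_0 < v_1 < v_2 < v_3 < v_4 on the vertex set. Then K (dimension 2) consists of the simplices:

  0-simplices (5): [v_0], [v_1], [v_2], [v_3], [v_4]
  1-simplices (9): [v_0,v_2], [v_0,v_3], [v_0,v_4], [v_1,v_2], [v_1,v_3], [v_1,v_4], [v_2,v_3], [v_2,v_4], [v_3,v_4]
  2-simplices (6): [v_0,v_2,v_3], [v_0,v_2,v_4], [v_0,v_3,v_4], [v_1,v_2,v_3], [v_1,v_2,v_4], [v_1,v_3,v_4]

giving chain groups C_0 ≅ Z^5, C_1 ≅ Z^9, C_2 ≅ Z^6.

Boundary ∂_1: C_1 → C_0 is given by ∂[p,q] = [q] − [p]. For instance
  ∂[v_0,v_2] = [v_2] − [v_0].
As a 5×9 matrix over Z this has rank 4, with invariant factors (1,1,1,1).

Boundary ∂_2: C_2 → C_1 maps a triangle to the signed sum of its edges. For instance
  ∂[v_1,v_2,v_3] = [v_2,v_3] − [v_1,v_3] + [v_1,v_2],
  ∂[v_1,v_2,v_4] = [v_2,v_4] − [v_1,v_4] + [v_1,v_2].
The resulting 9×6 matrix has rank 5, and its Smith normal form has invariant factors (1,1,1,1,1).

Computing H_k = (kernel of ∂_k) / (image of ∂_{k+1}):

  H_0: rank C_0 − rank ∂_1 = 5 − 4 = 1, and the invariant factors of ∂_1 are all 1, so H_0 = Z.
  H_1: rank ker ∂_1 − rank ∂_2 = (9 − 4) − 5 = 0, and the invariant factors of ∂_2 are all 1, so H_1 = 0.
  H_2: rank ker ∂_2 − rank ∂_3 = (6 − 5) − 0 = 1, and there is no ∂_3, so H_2 = Z.

(K is a triangulation of the 2-sphere S^2.)

H_0 ≅ Z,  H_1 = 0,  H_2 ≅ Z.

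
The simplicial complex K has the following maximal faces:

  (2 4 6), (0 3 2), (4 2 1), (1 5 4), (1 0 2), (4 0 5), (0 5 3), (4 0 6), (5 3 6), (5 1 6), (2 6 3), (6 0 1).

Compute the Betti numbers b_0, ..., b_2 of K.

b_0 = 1, b_1 = 0, b_2 = 0.

Fix the vertex order 0 < 1 < 2 < 3 < 4 < 5 < 6 and write every simplex with vertices in increasing order. Then dim K = 2 and the simplices of K are:

  0-simplices (7): [0], [1], [2], [3], [4], [5], [6]
  1-simplices (18): [0,1], [0,2], [0,3], [0,4], [0,5], [0,6], [1,2], [1,4], [1,5], [1,6], [2,3], [2,4], [2,6], [3,5], [3,6], [4,5], [4,6], [5,6]
  2-simplices (12): [0,1,2], [0,1,6], [0,2,3], [0,3,5], [0,4,5], [0,4,6], [1,2,4], [1,4,5], [1,5,6], [2,3,6], [2,4,6], [3,5,6]

so the chain groups are C_0 ≅ Z^7, C_1 ≅ Z^18, C_2 ≅ Z^12.

Boundary ∂_1: C_1 → C_0 is given by ∂[p,q] = [q] − [p].
The resulting 7×18 matrix has rank 6, and its Smith normal form has invariant factors (1,1,1,1,1,1).

Boundary ∂_2: C_2 → C_1 sends each 2-simplex [p,q,r] to [q,r] − [p,r] + [p,q]. For instance
  ∂[2,4,6] = [4,6] − [2,6] + [2,4],
  ∂[0,1,2] = [1,2] − [0,2] + [0,1].
The 18×12 boundary matrix has rank 12 and Smith normal form diag(1,1,1,1,1,1,1,1,1,1,1,2).

Computing H_k = (kernel of ∂_k) / (image of ∂_{k+1}):

  H_0: rank C_0 − rank ∂_1 = 7 − 6 = 1, and the invariant factors of ∂_1 are all 1, so H_0 = Z.
  H_1: rank ker ∂_1 − rank ∂_2 = (18 − 6) − 12 = 0, and ∂_2 has invariant factor 2 > 1, so H_1 = Z/2.
  H_2: rank ker ∂_2 − rank ∂_3 = (12 − 12) − 0 = 0, and there is no ∂_3, so H_2 = 0.

As a check, the Euler characteristic is 7 − 18 + 12 = 1, which agrees with 1 − 0 + 0 = 1.

Hence the Betti numbers are b_0 = 1, b_1 = 0, b_2 = 0.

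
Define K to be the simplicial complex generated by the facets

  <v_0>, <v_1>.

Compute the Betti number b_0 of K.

b_0 = 2.

K has 2 vertices.
rank ∂_0 = 0, rank ∂_1 = 0 ⇒ b_0 = 2 − 0 − 0 = 2. So H_0 ≅ Z^2.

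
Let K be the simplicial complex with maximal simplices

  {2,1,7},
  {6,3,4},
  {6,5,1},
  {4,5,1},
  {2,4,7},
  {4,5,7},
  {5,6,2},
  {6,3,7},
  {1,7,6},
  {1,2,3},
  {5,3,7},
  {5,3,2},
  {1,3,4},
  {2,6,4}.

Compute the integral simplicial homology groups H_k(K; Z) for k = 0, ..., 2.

Fix the vertex order 1 < 2 < 3 < 4 < 5 < 6 < 7 and write every simplex with vertices in increasing order. Then dim K = 2 and the simplices of K are:

  0-simplices (7): [1], [2], [3], [4], [5], [6], [7]
  1-simplices (21): [1,2], [1,3], [1,4], [1,5], [1,6], [1,7], [2,3], [2,4], [2,5], [2,6], [2,7], [3,4], [3,5], [3,6], [3,7], [4,5], [4,6], [4,7], [5,6], [5,7], [6,7]
  2-simplices (14): [1,2,3], [1,2,7], [1,3,4], [1,4,5], [1,5,6], [1,6,7], [2,3,5], [2,4,6], [2,4,7], [2,5,6], [3,4,6], [3,5,7], [3,6,7], [4,5,7]

Hence C_0 ≅ Z^7, C_1 ≅ Z^21, C_2 ≅ Z^14.

∂_1: C_1 → C_0 sends each edge [p,q] (with p < q) to q − p.
As a 7×21 matrix over Z this has rank 6, with invariant factors (1,1,1,1,1,1).

∂_2: C_2 → C_1 maps a triangle to the signed sum of its edges. For instance
  ∂[2,4,6] = [4,6] − [2,6] + [2,4],
  ∂[1,6,7] = [6,7] − [1,7] + [1,6].
The 21×14 boundary matrix has rank 13 and Smith normal form diag(1,1,1,1,1,1,1,1,1,1,1,1,1).

Computing H_k = (kernel of ∂_k) / (image of ∂_{k+1}):

  H_0: rank C_0 − rank ∂_1 = 7 − 6 = 1, and the invariant factors of ∂_1 are all 1, so H_0 ≅ Z.
  H_1: rank ker ∂_1 − rank ∂_2 = (21 − 6) − 13 = 2, and the invariant factors of ∂_2 are all 1, so H_1 ≅ Z^2.
  H_2: rank ker ∂_2 − rank ∂_3 = (14 − 13) − 0 = 1, and there is no ∂_3, so H_2 ≅ Z.

H_0 ≅ Z,  H_1 ≅ Z^2,  H_2 ≅ Z.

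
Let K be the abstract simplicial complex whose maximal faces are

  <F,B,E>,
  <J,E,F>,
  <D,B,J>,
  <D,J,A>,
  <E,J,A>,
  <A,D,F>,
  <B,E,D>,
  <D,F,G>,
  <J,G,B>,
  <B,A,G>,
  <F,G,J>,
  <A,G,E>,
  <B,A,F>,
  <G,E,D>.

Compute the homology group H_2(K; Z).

H_2 = Z.

K has 7 vertices, 21 edges, 14 triangles.
rank ∂_2 = 13, rank ∂_3 = 0 ⇒ b_2 = 14 − 13 − 0 = 1. So H_2 ≅ Z.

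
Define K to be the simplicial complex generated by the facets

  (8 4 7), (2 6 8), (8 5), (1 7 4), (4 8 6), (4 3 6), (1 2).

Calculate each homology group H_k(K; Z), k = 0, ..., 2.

H_0 ≅ Z,  H_1 ≅ Z,  H_2 = 0.

Order the vertices as 1 < 2 < 3 < 4 < 5 < 6 < 7 < 8. Listing each simplex with vertices in this order, K has dimension 2 with simplices:

  0-simplices (8): [1], [2], [3], [4], [5], [6], [7], [8]
  1-simplices (13): [1,2], [1,4], [1,7], [2,6], [2,8], [3,4], [3,6], [4,6], [4,7], [4,8], [5,8], [6,8], [7,8]
  2-simplices (5): [1,4,7], [2,6,8], [3,4,6], [4,6,8], [4,7,8]

so the chain groups are C_0 ≅ Z^8, C_1 ≅ Z^13, C_2 ≅ Z^5.

Boundary ∂_1: C_1 → C_0 sends each edge [p,q] (with p < q) to q − p.
The resulting 8×13 matrix has rank 7, and its Smith normal form has invariant factors (1,1,1,1,1,1,1).

∂_2: C_2 → C_1 sends each 2-simplex [p,q,r] to [q,r] − [p,r] + [p,q]. For instance
  ∂[1,4,7] = [4,7] − [1,7] + [1,4],
  ∂[3,4,6] = [4,6] − [3,6] + [3,4].
As a 13×5 matrix over Z this has rank 5, with invariant factors (1,1,1,1,1).

Now H_k = ker ∂_k / im ∂_{k+1}, so:

  H_0: rank C_0 − rank ∂_1 = 8 − 7 = 1, and the invariant factors of ∂_1 are all 1, so H_0 ≅ Z.
  H_1: rank ker ∂_1 − rank ∂_2 = (13 − 7) − 5 = 1, and the invariant factors of ∂_2 are all 1, so H_1 ≅ Z.
  H_2: rank ker ∂_2 − rank ∂_3 = (5 − 5) − 0 = 0, and there is no ∂_3, so H_2 ≅ 0.

As a check, the Euler characteristic is 8 − 13 + 5 = 0, which agrees with 1 − 1 + 0 = 0.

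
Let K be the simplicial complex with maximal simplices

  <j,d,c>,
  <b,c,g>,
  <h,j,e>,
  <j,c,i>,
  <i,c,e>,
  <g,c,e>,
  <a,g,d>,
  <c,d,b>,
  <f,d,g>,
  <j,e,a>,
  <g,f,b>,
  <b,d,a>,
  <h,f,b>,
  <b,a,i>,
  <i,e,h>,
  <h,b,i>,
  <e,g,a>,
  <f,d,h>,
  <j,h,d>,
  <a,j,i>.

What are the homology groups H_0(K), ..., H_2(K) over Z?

K has 10 vertices, 30 edges, 20 triangles.
rank ∂_0 = 0, rank ∂_1 = 9 ⇒ b_0 = 10 − 0 − 9 = 1; all invariant factors of ∂_1 are 1 so no torsion. So H_0 = Z.
rank ∂_1 = 9, rank ∂_2 = 20 ⇒ b_1 = 30 − 9 − 20 = 1; ∂_2 has invariant factor(s) [2] giving torsion. So H_1 = Z ⊕ Z/2.
rank ∂_2 = 20, rank ∂_3 = 0 ⇒ b_2 = 20 − 20 − 0 = 0. So H_2 = 0.

H_0 = Z,  H_1 = Z ⊕ Z/2,  H_2 = 0.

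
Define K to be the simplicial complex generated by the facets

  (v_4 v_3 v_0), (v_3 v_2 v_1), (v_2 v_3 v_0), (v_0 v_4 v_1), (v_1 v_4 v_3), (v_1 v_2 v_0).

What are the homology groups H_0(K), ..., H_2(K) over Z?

Order the vertices as v_0 < v_1 < v_2 < v_3 < v_4. Listing each simplex with vertices in this order, K has dimension 2 with simplices:

  0-simplices (5): [v_0], [v_1], [v_2], [v_3], [v_4]
  1-simplices (9): [v_0,v_1], [v_0,v_2], [v_0,v_3], [v_0,v_4], [v_1,v_2], [v_1,v_3], [v_1,v_4], [v_2,v_3], [v_3,v_4]
  2-simplices (6): [v_0,v_1,v_2], [v_0,v_1,v_4], [v_0,v_2,v_3], [v_0,v_3,v_4], [v_1,v_2,v_3], [v_1,v_3,v_4]

Hence C_0 ≅ Z^5, C_1 ≅ Z^9, C_2 ≅ Z^6.

The boundary map ∂_1: C_1 → C_0 is given by ∂[p,q] = [q] − [p].
This gives a 5×9 integer matrix of rank 4; reducing to Smith normal form yields diagonal entries (1,1,1,1).

The boundary map ∂_2: C_2 → C_1 maps a triangle to the signed sum of its edges. For instance
  ∂[v_0,v_1,v_4] = [v_1,v_4] − [v_0,v_4] + [v_0,v_1],
  ∂[v_0,v_1,v_2] = [v_1,v_2] − [v_0,v_2] + [v_0,v_1].
As a 9×6 matrix over Z this has rank 5, with invariant factors (1,1,1,1,1).

From H_k ≅ ker(∂_k) / im(∂_{k+1}) we obtain:

  H_0: rank C_0 − rank ∂_1 = 5 − 4 = 1, and the invariant factors of ∂_1 are all 1, so H_0 ≅ Z.
  H_1: rank ker ∂_1 − rank ∂_2 = (9 − 4) − 5 = 0, and the invariant factors of ∂_2 are all 1, so H_1 ≅ 0.
  H_2: rank ker ∂_2 − rank ∂_3 = (6 − 5) − 0 = 1, and there is no ∂_3, so H_2 ≅ Z.

As a check, the Euler characteristic is 5 − 9 + 6 = 2, which agrees with 1 − 0 + 1 = 2.
(K is a triangulation of the 2-sphere S^2.)

H_0 = Z,  H_1 = 0,  H_2 = Z.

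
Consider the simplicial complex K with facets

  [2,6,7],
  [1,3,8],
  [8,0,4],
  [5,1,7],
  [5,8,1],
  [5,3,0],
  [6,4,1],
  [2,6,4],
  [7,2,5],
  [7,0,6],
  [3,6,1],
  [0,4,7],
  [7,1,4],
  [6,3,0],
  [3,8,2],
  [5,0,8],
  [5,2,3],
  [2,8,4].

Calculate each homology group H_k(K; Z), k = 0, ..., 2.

H_0 = Z,  H_1 = Z ⊕ Z_2,  H_2 = 0.

K has 9 vertices, 27 edges, 18 triangles.
rank ∂_0 = 0, rank ∂_1 = 8 ⇒ b_0 = 9 − 0 − 8 = 1; all invariant factors of ∂_1 are 1 so no torsion. So H_0 = Z.
rank ∂_1 = 8, rank ∂_2 = 18 ⇒ b_1 = 27 − 8 − 18 = 1; ∂_2 has invariant factor(s) [2] giving torsion. So H_1 = Z ⊕ Z_2.
rank ∂_2 = 18, rank ∂_3 = 0 ⇒ b_2 = 18 − 18 − 0 = 0. So H_2 = 0.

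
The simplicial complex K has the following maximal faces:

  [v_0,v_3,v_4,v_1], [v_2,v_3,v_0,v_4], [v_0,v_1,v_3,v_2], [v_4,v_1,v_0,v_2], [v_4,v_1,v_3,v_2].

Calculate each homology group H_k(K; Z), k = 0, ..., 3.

Fix the vertex order v_0 < v_1 < v_2 < v_3 < v_4 and write every simplex with vertices in increasing order. Then dim K = 3 and the simplices of K are:

  0-simplices (5): [v_0], [v_1], [v_2], [v_3], [v_4]
  1-simplices (10): [v_0,v_1], [v_0,v_2], [v_0,v_3], [v_0,v_4], [v_1,v_2], [v_1,v_3], [v_1,v_4], [v_2,v_3], [v_2,v_4], [v_3,v_4]
  2-simplices (10): [v_0,v_1,v_2], [v_0,v_1,v_3], [v_0,v_1,v_4], [v_0,v_2,v_3], [v_0,v_2,v_4], [v_0,v_3,v_4], [v_1,v_2,v_3], [v_1,v_2,v_4], [v_1,v_3,v_4], [v_2,v_3,v_4]
  3-simplices (5): [v_0,v_1,v_2,v_3], [v_0,v_1,v_2,v_4], [v_0,v_1,v_3,v_4], [v_0,v_2,v_3,v_4], [v_1,v_2,v_3,v_4]

Hence C_0 ≅ Z^5, C_1 ≅ Z^10, C_2 ≅ Z^10, C_3 ≅ Z^5.

∂_1: C_1 → C_0 maps an edge to its endpoints' difference, ∂[p,q] = q − p. For instance
  ∂[v_0,v_2] = [v_2] − [v_0].
The resulting 5×10 matrix has rank 4, and its Smith normal form has invariant factors (1,1,1,1).

∂_2: C_2 → C_1 sends each 2-simplex [p,q,r] to [q,r] − [p,r] + [p,q]. For instance
  ∂[v_0,v_3,v_4] = [v_3,v_4] − [v_0,v_4] + [v_0,v_3],
  ∂[v_0,v_1,v_4] = [v_1,v_4] − [v_0,v_4] + [v_0,v_1].
The 10×10 boundary matrix has rank 6 and Smith normal form diag(1,1,1,1,1,1).

The boundary map ∂_3: C_3 → C_2 sends each 3-simplex σ to the alternating sum Σ_i (−1)^i (σ with its i-th vertex removed). For instance
  ∂[v_0,v_2,v_3,v_4] = [v_2,v_3,v_4] − [v_0,v_3,v_4] + [v_0,v_2,v_4] − [v_0,v_2,v_3],
  ∂[v_1,v_2,v_3,v_4] = [v_2,v_3,v_4] − [v_1,v_3,v_4] + [v_1,v_2,v_4] − [v_1,v_2,v_3].
The resulting 10×5 matrix has rank 4, and its Smith normal form has invariant factors (1,1,1,1).

From H_k ≅ ker(∂_k) / im(∂_{k+1}) we obtain:

  H_0: rank C_0 − rank ∂_1 = 5 − 4 = 1, and the invariant factors of ∂_1 are all 1, so H_0 ≅ Z.
  H_1: rank ker ∂_1 − rank ∂_2 = (10 − 4) − 6 = 0, and the invariant factors of ∂_2 are all 1, so H_1 ≅ 0.
  H_2: rank ker ∂_2 − rank ∂_3 = (10 − 6) − 4 = 0, and the invariant factors of ∂_3 are all 1, so H_2 ≅ 0.
  H_3: rank ker ∂_3 − rank ∂_4 = (5 − 4) − 0 = 1, and there is no ∂_4, so H_3 ≅ Z.

H_0 = Z,  H_1 = 0,  H_2 = 0,  H_3 = Z.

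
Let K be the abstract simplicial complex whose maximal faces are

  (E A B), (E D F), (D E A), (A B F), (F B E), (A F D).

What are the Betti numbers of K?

b_0 = 1, b_1 = 0, b_2 = 1.

Take the total order A < B < D < E < F on the vertex set. Then K (dimension 2) consists of the simplices:

  0-simplices (5): A, B, D, E, F
  1-simplices (9): AB, AD, AE, AF, BE, BF, DE, DF, EF
  2-simplices (6): ABE, ABF, ADE, ADF, BEF, DEF

Hence C_0 ≅ Z^5, C_1 ≅ Z^9, C_2 ≅ Z^6.

Boundary ∂_1: C_1 → C_0 maps an edge to its endpoints' difference, ∂[p,q] = q − p. For instance
  ∂AD = D − A.
The 5×9 boundary matrix has rank 4 and Smith normal form diag(1,1,1,1).

The boundary map ∂_2: C_2 → C_1 maps a triangle to the signed sum of its edges. For instance
  ∂ADE = DE − AE + AD,
  ∂ABF = BF − AF + AB.
As a 9×6 matrix over Z this has rank 5, with invariant factors (1,1,1,1,1).

Computing H_k = (kernel of ∂_k) / (image of ∂_{k+1}):

  H_0: rank C_0 − rank ∂_1 = 5 − 4 = 1, and the invariant factors of ∂_1 are all 1, so H_0 ≅ Z.
  H_1: rank ker ∂_1 − rank ∂_2 = (9 − 4) − 5 = 0, and the invariant factors of ∂_2 are all 1, so H_1 ≅ 0.
  H_2: rank ker ∂_2 − rank ∂_3 = (6 − 5) − 0 = 1, and there is no ∂_3, so H_2 ≅ Z.

(K is a triangulation of the 2-sphere S^2.)

Hence the Betti numbers are b_0 = 1, b_1 = 0, b_2 = 1.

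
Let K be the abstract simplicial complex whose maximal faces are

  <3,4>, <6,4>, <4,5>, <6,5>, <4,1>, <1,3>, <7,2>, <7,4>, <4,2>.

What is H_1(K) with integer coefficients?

H_1 ≅ Z^3.

Take the total order 1 < 2 < 3 < 4 < 5 < 6 < 7 on the vertex set. Then K (dimension 1) consists of the simplices:

  0-simplices (7): [1], [2], [3], [4], [5], [6], [7]
  1-simplices (9): [1,3], [1,4], [2,4], [2,7], [3,4], [4,5], [4,6], [4,7], [5,6]

Hence C_0 ≅ Z^7, C_1 ≅ Z^9.

Boundary ∂_1: C_1 → C_0 maps an edge to its endpoints' difference, ∂[p,q] = q − p.
This gives a 7×9 integer matrix of rank 6; reducing to Smith normal form yields diagonal entries (1,1,1,1,1,1).

Computing H_k = (kernel of ∂_k) / (image of ∂_{k+1}):

  H_1: rank ker ∂_1 − rank ∂_2 = (9 − 6) − 0 = 3, and there is no ∂_2, so H_1 ≅ Z^3.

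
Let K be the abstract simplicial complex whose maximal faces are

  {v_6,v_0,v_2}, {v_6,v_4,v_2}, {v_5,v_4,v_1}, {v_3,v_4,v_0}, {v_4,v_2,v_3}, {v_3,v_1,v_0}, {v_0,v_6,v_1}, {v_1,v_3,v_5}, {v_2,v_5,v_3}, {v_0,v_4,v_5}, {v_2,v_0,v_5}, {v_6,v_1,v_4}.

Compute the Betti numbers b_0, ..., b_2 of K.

Order the vertices as v_0 < v_1 < v_2 < v_3 < v_4 < v_5 < v_6. Listing each simplex with vertices in this order, K has dimension 2 with simplices:

  0-simplices (7): [v_0], [v_1], [v_2], [v_3], [v_4], [v_5], [v_6]
  1-simplices (18): (18 of them)
  2-simplices (12): (12 of them)

so the chain groups are C_0 ≅ Z^7, C_1 ≅ Z^18, C_2 ≅ Z^12.

The boundary map ∂_1: C_1 → C_0 maps an edge to its endpoints' difference, ∂[p,q] = q − p.
As a 7×18 matrix over Z this has rank 6, with invariant factors (1,1,1,1,1,1).

The boundary map ∂_2: C_2 → C_1 acts by ∂[p,q,r] = [q,r] − [p,r] + [p,q]. For instance
  ∂[v_0,v_4,v_5] = [v_4,v_5] − [v_0,v_5] + [v_0,v_4],
  ∂[v_2,v_3,v_5] = [v_3,v_5] − [v_2,v_5] + [v_2,v_3].
The 18×12 boundary matrix has rank 12 and Smith normal form diag(1,1,1,1,1,1,1,1,1,1,1,2).

Now H_k = ker ∂_k / im ∂_{k+1}, so:

  H_0: rank C_0 − rank ∂_1 = 7 − 6 = 1, and the invariant factors of ∂_1 are all 1, so H_0 = Z.
  H_1: rank ker ∂_1 − rank ∂_2 = (18 − 6) − 12 = 0, and ∂_2 has invariant factor 2 > 1, so H_1 = Z_2.
  H_2: rank ker ∂_2 − rank ∂_3 = (12 − 12) − 0 = 0, and there is no ∂_3, so H_2 = 0.

Hence the Betti numbers are b_0 = 1, b_1 = 0, b_2 = 0.

b_0 = 1, b_1 = 0, b_2 = 0.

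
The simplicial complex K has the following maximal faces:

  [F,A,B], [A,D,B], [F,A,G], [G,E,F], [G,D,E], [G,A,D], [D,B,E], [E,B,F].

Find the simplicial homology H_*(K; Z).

H_0 ≅ Z,  H_1 = 0,  H_2 ≅ Z.

We work with the vertex ordering A < B < D < E < F < G. The simplices of K, each written with vertices in increasing order, are:

  0-simplices (6): A, B, D, E, F, G
  1-simplices (12): AB, AD, AF, AG, BD, BE, BF, DE, DG, EF, EG, FG
  2-simplices (8): ABD, ABF, ADG, AFG, BDE, BEF, DEG, EFG

so the chain groups are C_0 ≅ Z^6, C_1 ≅ Z^12, C_2 ≅ Z^8.

Boundary ∂_1: C_1 → C_0 maps an edge to its endpoints' difference, ∂[p,q] = q − p. For instance
  ∂DE = E − D.
As a 6×12 matrix over Z this has rank 5, with invariant factors (1,1,1,1,1).

The boundary map ∂_2: C_2 → C_1 acts by ∂[p,q,r] = [q,r] − [p,r] + [p,q]. For instance
  ∂ABF = BF − AF + AB,
  ∂BDE = DE − BE + BD.
The 12×8 boundary matrix has rank 7 and Smith normal form diag(1,1,1,1,1,1,1).

From H_k ≅ ker(∂_k) / im(∂_{k+1}) we obtain:

  H_0: rank C_0 − rank ∂_1 = 6 − 5 = 1, and the invariant factors of ∂_1 are all 1, so H_0 ≅ Z.
  H_1: rank ker ∂_1 − rank ∂_2 = (12 − 5) − 7 = 0, and the invariant factors of ∂_2 are all 1, so H_1 ≅ 0.
  H_2: rank ker ∂_2 − rank ∂_3 = (8 − 7) − 0 = 1, and there is no ∂_3, so H_2 ≅ Z.

As a check, the Euler characteristic is 6 − 12 + 8 = 2, which agrees with 1 − 0 + 1 = 2.
(K is a triangulation of the 2-sphere S^2.)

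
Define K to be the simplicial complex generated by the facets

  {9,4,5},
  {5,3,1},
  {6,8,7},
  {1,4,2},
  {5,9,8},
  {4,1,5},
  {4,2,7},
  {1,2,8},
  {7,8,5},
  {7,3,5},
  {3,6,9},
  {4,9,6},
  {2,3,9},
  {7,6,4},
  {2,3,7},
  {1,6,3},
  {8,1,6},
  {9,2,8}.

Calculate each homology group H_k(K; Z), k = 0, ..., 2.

Fix the vertex order 1 < 2 < 3 < 4 < 5 < 6 < 7 < 8 < 9 and write every simplex with vertices in increasing order. Then dim K = 2 and the simplices of K are:

  0-simplices (9): [1], [2], [3], [4], [5], [6], [7], [8], [9]
  1-simplices (27): (27 of them)
  2-simplices (18): [1,2,4], [1,2,8], [1,3,5], [1,3,6], [1,4,5], [1,6,8], [2,3,7], [2,3,9], [2,4,7], [2,8,9], [3,5,7], [3,6,9], [4,5,9], [4,6,7], [4,6,9], [5,7,8], [5,8,9], [6,7,8]

so the chain groups are C_0 ≅ Z^9, C_1 ≅ Z^27, C_2 ≅ Z^18.

Boundary ∂_1: C_1 → C_0 maps an edge to its endpoints' difference, ∂[p,q] = q − p. For instance
  ∂[4,7] = [7] − [4].
This gives a 9×27 integer matrix of rank 8; reducing to Smith normal form yields diagonal entries (1,1,1,1,1,1,1,1).

∂_2: C_2 → C_1 maps a triangle to the signed sum of its edges. For instance
  ∂[3,6,9] = [6,9] − [3,9] + [3,6],
  ∂[4,6,7] = [6,7] − [4,7] + [4,6].
The 27×18 boundary matrix has rank 17 and Smith normal form diag(1,1,1,1,1,1,1,1,1,1,1,1,1,1,1,1,1).

From H_k ≅ ker(∂_k) / im(∂_{k+1}) we obtain:

  H_0: rank C_0 − rank ∂_1 = 9 − 8 = 1, and the invariant factors of ∂_1 are all 1, so H_0 = Z.
  H_1: rank ker ∂_1 − rank ∂_2 = (27 − 8) − 17 = 2, and the invariant factors of ∂_2 are all 1, so H_1 = Z^2.
  H_2: rank ker ∂_2 − rank ∂_3 = (18 − 17) − 0 = 1, and there is no ∂_3, so H_2 = Z.

H_0 = Z,  H_1 = Z^2,  H_2 = Z.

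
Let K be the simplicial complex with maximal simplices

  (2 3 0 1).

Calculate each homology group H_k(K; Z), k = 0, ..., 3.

Order the vertices as 0 < 1 < 2 < 3. Listing each simplex with vertices in this order, K has dimension 3 with simplices:

  0-simplices (4): [0], [1], [2], [3]
  1-simplices (6): [0,1], [0,2], [0,3], [1,2], [1,3], [2,3]
  2-simplices (4): [0,1,2], [0,1,3], [0,2,3], [1,2,3]
  3-simplices (1): [0,1,2,3]

Hence C_0 ≅ Z^4, C_1 ≅ Z^6, C_2 ≅ Z^4, C_3 ≅ Z^1.

Boundary ∂_1: C_1 → C_0 sends each edge [p,q] (with p < q) to q − p. For instance
  ∂[2,3] = [3] − [2].
This gives a 4×6 integer matrix of rank 3; reducing to Smith normal form yields diagonal entries (1,1,1).

Boundary ∂_2: C_2 → C_1 sends each 2-simplex [p,q,r] to [q,r] − [p,r] + [p,q]. For instance
  ∂[0,1,2] = [1,2] − [0,2] + [0,1],
  ∂[1,2,3] = [2,3] − [1,3] + [1,2].
As a 6×4 matrix over Z this has rank 3, with invariant factors (1,1,1).

∂_3: C_3 → C_2 sends each 3-simplex σ to the alternating sum Σ_i (−1)^i (σ with its i-th vertex removed). For instance
  ∂[0,1,2,3] = [1,2,3] − [0,2,3] + [0,1,3] − [0,1,2].
The 4×1 boundary matrix has rank 1 and Smith normal form diag(1).

Now H_k = ker ∂_k / im ∂_{k+1}, so:

  H_0: rank C_0 − rank ∂_1 = 4 − 3 = 1, and the invariant factors of ∂_1 are all 1, so H_0 = Z.
  H_1: rank ker ∂_1 − rank ∂_2 = (6 − 3) − 3 = 0, and the invariant factors of ∂_2 are all 1, so H_1 = 0.
  H_2: rank ker ∂_2 − rank ∂_3 = (4 − 3) − 1 = 0, and the invariant factors of ∂_3 are all 1, so H_2 = 0.
  H_3: rank ker ∂_3 − rank ∂_4 = (1 − 1) − 0 = 0, and there is no ∂_4, so H_3 = 0.

(K is a triangulation of the 3-simplex.)

H_0 ≅ Z,  H_1 = 0,  H_2 = 0,  H_3 = 0.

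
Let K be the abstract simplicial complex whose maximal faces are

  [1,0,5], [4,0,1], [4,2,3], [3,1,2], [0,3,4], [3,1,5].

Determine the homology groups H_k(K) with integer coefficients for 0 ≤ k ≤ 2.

Take the total order 0 < 1 < 2 < 3 < 4 < 5 on the vertex set. Then K (dimension 2) consists of the simplices:

  0-simplices (6): [0], [1], [2], [3], [4], [5]
  1-simplices (12): [0,1], [0,3], [0,4], [0,5], [1,2], [1,3], [1,4], [1,5], [2,3], [2,4], [3,4], [3,5]
  2-simplices (6): [0,1,4], [0,1,5], [0,3,4], [1,2,3], [1,3,5], [2,3,4]

giving chain groups C_0 ≅ Z^6, C_1 ≅ Z^12, C_2 ≅ Z^6.

∂_1: C_1 → C_0 maps an edge to its endpoints' difference, ∂[p,q] = q − p. For instance
  ∂[1,4] = [4] − [1].
This gives a 6×12 integer matrix of rank 5; reducing to Smith normal form yields diagonal entries (1,1,1,1,1).

Boundary ∂_2: C_2 → C_1 maps a triangle to the signed sum of its edges. For instance
  ∂[0,3,4] = [3,4] − [0,4] + [0,3],
  ∂[0,1,5] = [1,5] − [0,5] + [0,1].
The 12×6 boundary matrix has rank 6 and Smith normal form diag(1,1,1,1,1,1).

Reading off H_k = ker ∂_k / im ∂_{k+1}:

  H_0: rank C_0 − rank ∂_1 = 6 − 5 = 1, and the invariant factors of ∂_1 are all 1, so H_0 ≅ Z.
  H_1: rank ker ∂_1 − rank ∂_2 = (12 − 5) − 6 = 1, and the invariant factors of ∂_2 are all 1, so H_1 ≅ Z.
  H_2: rank ker ∂_2 − rank ∂_3 = (6 − 6) − 0 = 0, and there is no ∂_3, so H_2 ≅ 0.

H_0 = Z,  H_1 = Z,  H_2 = 0.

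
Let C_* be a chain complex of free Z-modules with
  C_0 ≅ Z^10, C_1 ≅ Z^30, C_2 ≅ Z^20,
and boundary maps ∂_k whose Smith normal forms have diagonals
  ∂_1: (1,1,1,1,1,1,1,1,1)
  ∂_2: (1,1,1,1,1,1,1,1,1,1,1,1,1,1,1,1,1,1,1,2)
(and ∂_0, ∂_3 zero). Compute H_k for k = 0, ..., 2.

H_0: b_0 = 10 − 0 − 9 = 1; torsion from ∂_1 factors > 1: none. So H_0 ≅ Z.
H_1: b_1 = 30 − 9 − 20 = 1; torsion from ∂_2 factors > 1: [2]. So H_1 ≅ Z ⊕ Z/2.
H_2: b_2 = 20 − 20 − 0 = 0; torsion from ∂_3 factors > 1: none. So H_2 ≅ 0.

H_0 ≅ Z,  H_1 ≅ Z ⊕ Z/2,  H_2 = 0.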